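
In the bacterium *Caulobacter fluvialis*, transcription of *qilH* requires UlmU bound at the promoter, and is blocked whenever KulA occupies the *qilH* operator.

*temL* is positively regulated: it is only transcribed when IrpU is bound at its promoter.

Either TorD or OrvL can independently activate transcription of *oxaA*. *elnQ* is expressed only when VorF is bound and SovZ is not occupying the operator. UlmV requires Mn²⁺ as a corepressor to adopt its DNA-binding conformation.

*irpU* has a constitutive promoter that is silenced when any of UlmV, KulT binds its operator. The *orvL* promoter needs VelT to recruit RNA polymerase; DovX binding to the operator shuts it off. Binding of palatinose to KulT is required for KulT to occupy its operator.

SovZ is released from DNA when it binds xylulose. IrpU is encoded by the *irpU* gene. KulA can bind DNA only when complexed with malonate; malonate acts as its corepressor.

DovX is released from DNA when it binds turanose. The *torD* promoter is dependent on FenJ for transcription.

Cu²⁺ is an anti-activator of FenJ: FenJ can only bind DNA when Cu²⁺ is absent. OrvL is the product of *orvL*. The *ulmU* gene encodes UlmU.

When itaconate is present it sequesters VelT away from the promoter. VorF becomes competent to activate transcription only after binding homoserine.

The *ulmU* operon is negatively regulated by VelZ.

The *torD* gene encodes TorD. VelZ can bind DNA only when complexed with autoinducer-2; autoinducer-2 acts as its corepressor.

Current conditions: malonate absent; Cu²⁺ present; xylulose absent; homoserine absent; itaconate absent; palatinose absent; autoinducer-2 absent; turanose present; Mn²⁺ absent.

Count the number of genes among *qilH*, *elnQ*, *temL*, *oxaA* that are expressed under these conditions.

Malonate is absent, so KulA is inactive.
Autoinducer-2 is absent, so VelZ is inactive.
With no repressor bound, *ulmU* is transcribed.
So UlmU is produced and active.
No repressor is bound and UlmU is active, so *qilH* is transcribed.
→ *qilH* is ON.
Homoserine is absent, so VorF is inactive.
Xylulose is absent, so SovZ is active.
With repressor SovZ bound, *elnQ* is not transcribed.
→ *elnQ* is OFF.
Mn²⁺ is absent, so UlmV is inactive.
Palatinose is absent, so KulT is inactive.
With no repressor bound, *irpU* is transcribed.
So IrpU is produced and active.
No repressor is bound and IrpU is active, so *temL* is transcribed.
→ *temL* is ON.
Cu²⁺ is present, so FenJ is inactive.
Required activator FenJ is absent, so *torD* is not transcribed.
So TorD is not produced.
Turanose is present, so DovX is inactive.
Itaconate is absent, so VelT is active.
No repressor is bound and VelT is active, so *orvL* is transcribed.
So OrvL is produced and active.
Activator OrvL is present, so *oxaA* is transcribed.
→ *oxaA* is ON.
3 of the 4 genes are transcribed.

3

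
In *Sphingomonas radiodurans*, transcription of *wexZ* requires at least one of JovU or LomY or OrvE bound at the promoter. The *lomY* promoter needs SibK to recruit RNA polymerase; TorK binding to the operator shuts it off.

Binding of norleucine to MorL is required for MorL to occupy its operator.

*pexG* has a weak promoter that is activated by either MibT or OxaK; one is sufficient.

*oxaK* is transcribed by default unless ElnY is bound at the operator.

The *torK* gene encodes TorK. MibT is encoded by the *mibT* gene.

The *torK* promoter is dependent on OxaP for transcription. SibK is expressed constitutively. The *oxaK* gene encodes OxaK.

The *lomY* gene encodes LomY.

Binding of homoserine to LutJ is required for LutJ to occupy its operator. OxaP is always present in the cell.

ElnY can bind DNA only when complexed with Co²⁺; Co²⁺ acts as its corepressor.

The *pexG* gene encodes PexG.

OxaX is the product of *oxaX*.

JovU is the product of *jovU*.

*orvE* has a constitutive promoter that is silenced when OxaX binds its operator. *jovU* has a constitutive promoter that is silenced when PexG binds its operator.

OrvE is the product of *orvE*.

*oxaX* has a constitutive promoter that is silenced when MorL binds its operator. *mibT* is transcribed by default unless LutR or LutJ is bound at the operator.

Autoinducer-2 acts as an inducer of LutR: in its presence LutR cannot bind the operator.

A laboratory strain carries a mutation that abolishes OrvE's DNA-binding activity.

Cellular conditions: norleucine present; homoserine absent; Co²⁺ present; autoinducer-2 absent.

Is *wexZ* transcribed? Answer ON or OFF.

Autoinducer-2 is absent, so LutR is active.
Homoserine is absent, so LutJ is inactive.
With repressor LutR bound, *mibT* is not transcribed.
So MibT is not produced.
Co²⁺ is present, so ElnY is active.
With repressor ElnY bound, *oxaK* is not transcribed.
So OxaK is not produced.
No activator is available at the *pexG* promoter, so *pexG* is not transcribed.
So PexG is not produced.
With no repressor bound, *jovU* is transcribed.
So JovU is produced and active.
SibK is produced constitutively and is active.
OxaP is produced constitutively and is active.
No repressor is bound and OxaP is active, so *torK* is transcribed.
So TorK is produced and active.
With repressor TorK bound, *lomY* is not transcribed.
So LomY is not produced.
OrvE is non-functional in this strain, so it has no effect.
Activator JovU is present, so *wexZ* is transcribed.

ON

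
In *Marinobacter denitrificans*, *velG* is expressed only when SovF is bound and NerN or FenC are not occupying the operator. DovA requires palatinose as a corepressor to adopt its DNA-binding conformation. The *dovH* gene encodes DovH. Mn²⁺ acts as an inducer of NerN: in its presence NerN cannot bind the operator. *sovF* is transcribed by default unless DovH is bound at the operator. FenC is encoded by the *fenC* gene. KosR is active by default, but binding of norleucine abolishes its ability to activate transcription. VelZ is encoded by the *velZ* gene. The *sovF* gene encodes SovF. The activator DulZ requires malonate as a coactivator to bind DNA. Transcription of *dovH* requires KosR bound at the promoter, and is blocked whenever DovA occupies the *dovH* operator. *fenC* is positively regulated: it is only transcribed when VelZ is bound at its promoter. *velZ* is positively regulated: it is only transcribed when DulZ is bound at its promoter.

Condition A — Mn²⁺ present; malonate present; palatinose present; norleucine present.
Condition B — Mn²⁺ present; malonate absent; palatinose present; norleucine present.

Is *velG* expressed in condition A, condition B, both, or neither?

Condition A:
Mn²⁺ is present, so NerN is inactive.
Malonate is present, so DulZ is active.
No repressor is bound and DulZ is active, so *velZ* is transcribed.
So VelZ is produced and active.
No repressor is bound and VelZ is active, so *fenC* is transcribed.
So FenC is produced and active.
Palatinose is present, so DovA is active.
Norleucine is present, so KosR is inactive.
With repressor DovA bound, *dovH* is not transcribed.
So DovH is not produced.
With no repressor bound, *sovF* is transcribed.
So SovF is produced and active.
With repressor FenC bound, *velG* is not transcribed.
→ *velG* is OFF in A.
Condition B:
Mn²⁺ is present, so NerN is inactive.
Malonate is absent, so DulZ is inactive.
Required activator DulZ is absent, so *velZ* is not transcribed.
So VelZ is not produced.
Required activator VelZ is absent, so *fenC* is not transcribed.
So FenC is not produced.
Palatinose is present, so DovA is active.
Norleucine is present, so KosR is inactive.
With repressor DovA bound, *dovH* is not transcribed.
So DovH is not produced.
With no repressor bound, *sovF* is transcribed.
So SovF is produced and active.
No repressor is bound and SovF is active, so *velG* is transcribed.
→ *velG* is ON in B.

B only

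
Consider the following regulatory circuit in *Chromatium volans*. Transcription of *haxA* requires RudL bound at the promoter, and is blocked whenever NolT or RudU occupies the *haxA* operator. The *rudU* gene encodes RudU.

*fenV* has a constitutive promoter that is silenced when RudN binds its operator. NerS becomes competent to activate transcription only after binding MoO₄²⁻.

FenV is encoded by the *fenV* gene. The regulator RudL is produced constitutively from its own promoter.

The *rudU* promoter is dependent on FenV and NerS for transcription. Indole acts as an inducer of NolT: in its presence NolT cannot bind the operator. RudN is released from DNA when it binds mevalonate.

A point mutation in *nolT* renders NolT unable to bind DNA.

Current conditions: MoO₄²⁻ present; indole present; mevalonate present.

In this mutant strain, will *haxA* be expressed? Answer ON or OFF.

OFF

NolT is non-functional in this strain, so it has no effect.
Mevalonate is present, so RudN is inactive.
With no repressor bound, *fenV* is transcribed.
So FenV is produced and active.
MoO₄²⁻ is present, so NerS is active.
No repressor is bound and FenV and NerS are active, so *rudU* is transcribed.
So RudU is produced and active.
RudL is produced constitutively and is active.
With repressor RudU bound, *haxA* is not transcribed.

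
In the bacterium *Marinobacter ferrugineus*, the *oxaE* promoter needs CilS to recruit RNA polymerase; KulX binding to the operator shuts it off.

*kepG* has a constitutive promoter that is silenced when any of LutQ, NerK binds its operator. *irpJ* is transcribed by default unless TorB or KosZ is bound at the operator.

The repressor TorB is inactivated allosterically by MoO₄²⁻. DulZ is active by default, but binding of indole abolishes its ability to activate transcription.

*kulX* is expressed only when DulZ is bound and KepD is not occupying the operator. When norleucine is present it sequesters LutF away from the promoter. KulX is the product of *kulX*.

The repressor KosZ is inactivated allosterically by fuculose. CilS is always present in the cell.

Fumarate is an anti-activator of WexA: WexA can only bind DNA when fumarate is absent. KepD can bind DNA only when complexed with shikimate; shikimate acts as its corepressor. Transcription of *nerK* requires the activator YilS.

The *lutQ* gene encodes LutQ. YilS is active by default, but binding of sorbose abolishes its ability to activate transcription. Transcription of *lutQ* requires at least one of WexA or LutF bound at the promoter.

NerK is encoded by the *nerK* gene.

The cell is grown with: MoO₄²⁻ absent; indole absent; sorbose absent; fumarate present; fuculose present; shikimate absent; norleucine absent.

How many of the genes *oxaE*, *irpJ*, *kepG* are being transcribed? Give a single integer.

0

Indole is absent, so DulZ is active.
Shikimate is absent, so KepD is inactive.
No repressor is bound and DulZ is active, so *kulX* is transcribed.
So KulX is produced and active.
CilS is produced constitutively and is active.
With repressor KulX bound, *oxaE* is not transcribed.
→ *oxaE* is OFF.
MoO₄²⁻ is absent, so TorB is active.
Fuculose is present, so KosZ is inactive.
With repressor TorB bound, *irpJ* is not transcribed.
→ *irpJ* is OFF.
Fumarate is present, so WexA is inactive.
Norleucine is absent, so LutF is active.
Activator LutF is present, so *lutQ* is transcribed.
So LutQ is produced and active.
Sorbose is absent, so YilS is active.
No repressor is bound and YilS is active, so *nerK* is transcribed.
So NerK is produced and active.
With repressor LutQ bound, *kepG* is not transcribed.
→ *kepG* is OFF.
0 of the 3 genes are transcribed.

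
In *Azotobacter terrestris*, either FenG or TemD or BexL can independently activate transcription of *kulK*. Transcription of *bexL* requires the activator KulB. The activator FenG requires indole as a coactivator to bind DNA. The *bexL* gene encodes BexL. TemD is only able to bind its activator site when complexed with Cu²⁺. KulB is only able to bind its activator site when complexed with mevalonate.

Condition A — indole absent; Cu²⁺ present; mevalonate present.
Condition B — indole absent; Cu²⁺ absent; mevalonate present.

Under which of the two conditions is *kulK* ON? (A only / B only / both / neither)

both

Condition A:
Indole is absent, so FenG is inactive.
Cu²⁺ is present, so TemD is active.
Mevalonate is present, so KulB is active.
No repressor is bound and KulB is active, so *bexL* is transcribed.
So BexL is produced and active.
Activator TemD is present, so *kulK* is transcribed.
→ *kulK* is ON in A.
Condition B:
Indole is absent, so FenG is inactive.
Cu²⁺ is absent, so TemD is inactive.
Mevalonate is present, so KulB is active.
No repressor is bound and KulB is active, so *bexL* is transcribed.
So BexL is produced and active.
Activator BexL is present, so *kulK* is transcribed.
→ *kulK* is ON in B.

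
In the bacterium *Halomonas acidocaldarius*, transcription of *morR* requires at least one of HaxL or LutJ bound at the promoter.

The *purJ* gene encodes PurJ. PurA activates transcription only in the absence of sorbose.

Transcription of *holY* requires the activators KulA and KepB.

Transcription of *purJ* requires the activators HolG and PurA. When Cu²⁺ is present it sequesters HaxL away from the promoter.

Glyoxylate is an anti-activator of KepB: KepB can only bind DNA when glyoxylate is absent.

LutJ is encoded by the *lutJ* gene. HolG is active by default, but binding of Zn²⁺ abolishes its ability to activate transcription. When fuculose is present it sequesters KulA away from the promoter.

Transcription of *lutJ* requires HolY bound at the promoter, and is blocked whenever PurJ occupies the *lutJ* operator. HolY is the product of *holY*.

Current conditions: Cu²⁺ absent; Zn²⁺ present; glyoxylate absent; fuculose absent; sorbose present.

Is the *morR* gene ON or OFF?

Cu²⁺ is absent, so HaxL is active.
Fuculose is absent, so KulA is active.
Glyoxylate is absent, so KepB is active.
No repressor is bound and KulA and KepB are active, so *holY* is transcribed.
So HolY is produced and active.
Zn²⁺ is present, so HolG is inactive.
Sorbose is present, so PurA is inactive.
Required activator HolG is absent, so *purJ* is not transcribed.
So PurJ is not produced.
No repressor is bound and HolY is active, so *lutJ* is transcribed.
So LutJ is produced and active.
Activator HaxL is present, so *morR* is transcribed.

ON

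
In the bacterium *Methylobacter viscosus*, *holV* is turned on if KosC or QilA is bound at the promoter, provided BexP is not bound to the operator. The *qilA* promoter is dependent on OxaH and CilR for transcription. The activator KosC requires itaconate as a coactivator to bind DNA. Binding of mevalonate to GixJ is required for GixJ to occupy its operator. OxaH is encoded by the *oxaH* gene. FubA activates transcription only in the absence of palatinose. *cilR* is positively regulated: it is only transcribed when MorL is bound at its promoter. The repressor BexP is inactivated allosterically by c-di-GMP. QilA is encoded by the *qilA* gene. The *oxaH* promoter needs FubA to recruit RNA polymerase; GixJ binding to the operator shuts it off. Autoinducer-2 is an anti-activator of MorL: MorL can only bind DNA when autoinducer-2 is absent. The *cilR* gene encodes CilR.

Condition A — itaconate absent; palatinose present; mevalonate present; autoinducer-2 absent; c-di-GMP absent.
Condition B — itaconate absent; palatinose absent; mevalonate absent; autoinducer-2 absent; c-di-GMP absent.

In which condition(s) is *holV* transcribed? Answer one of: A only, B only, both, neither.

neither

Condition A:
Itaconate is absent, so KosC is inactive.
Palatinose is present, so FubA is inactive.
Mevalonate is present, so GixJ is active.
With repressor GixJ bound, *oxaH* is not transcribed.
So OxaH is not produced.
Autoinducer-2 is absent, so MorL is active.
No repressor is bound and MorL is active, so *cilR* is transcribed.
So CilR is produced and active.
Required activator OxaH is absent, so *qilA* is not transcribed.
So QilA is not produced.
c-di-GMP is absent, so BexP is active.
With repressor BexP bound, *holV* is not transcribed.
→ *holV* is OFF in A.
Condition B:
Itaconate is absent, so KosC is inactive.
Palatinose is absent, so FubA is active.
Mevalonate is absent, so GixJ is inactive.
No repressor is bound and FubA is active, so *oxaH* is transcribed.
So OxaH is produced and active.
Autoinducer-2 is absent, so MorL is active.
No repressor is bound and MorL is active, so *cilR* is transcribed.
So CilR is produced and active.
No repressor is bound and OxaH and CilR are active, so *qilA* is transcribed.
So QilA is produced and active.
c-di-GMP is absent, so BexP is active.
With repressor BexP bound, *holV* is not transcribed.
→ *holV* is OFF in B.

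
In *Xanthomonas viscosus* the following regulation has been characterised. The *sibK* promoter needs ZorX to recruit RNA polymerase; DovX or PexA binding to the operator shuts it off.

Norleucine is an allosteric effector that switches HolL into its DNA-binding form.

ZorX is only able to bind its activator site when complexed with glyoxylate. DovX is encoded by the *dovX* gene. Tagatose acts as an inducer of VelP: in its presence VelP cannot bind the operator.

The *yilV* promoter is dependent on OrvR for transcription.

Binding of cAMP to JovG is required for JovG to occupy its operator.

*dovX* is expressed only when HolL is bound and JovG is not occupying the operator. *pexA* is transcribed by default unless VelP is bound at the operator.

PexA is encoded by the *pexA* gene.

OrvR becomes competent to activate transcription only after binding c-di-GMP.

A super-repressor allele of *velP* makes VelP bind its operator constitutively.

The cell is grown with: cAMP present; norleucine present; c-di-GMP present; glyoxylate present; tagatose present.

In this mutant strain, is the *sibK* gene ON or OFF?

ON

cAMP is present, so JovG is active.
Norleucine is present, so HolL is active.
With repressor JovG bound, *dovX* is not transcribed.
So DovX is not produced.
VelP is constitutively active in this strain.
With repressor VelP bound, *pexA* is not transcribed.
So PexA is not produced.
Glyoxylate is present, so ZorX is active.
No repressor is bound and ZorX is active, so *sibK* is transcribed.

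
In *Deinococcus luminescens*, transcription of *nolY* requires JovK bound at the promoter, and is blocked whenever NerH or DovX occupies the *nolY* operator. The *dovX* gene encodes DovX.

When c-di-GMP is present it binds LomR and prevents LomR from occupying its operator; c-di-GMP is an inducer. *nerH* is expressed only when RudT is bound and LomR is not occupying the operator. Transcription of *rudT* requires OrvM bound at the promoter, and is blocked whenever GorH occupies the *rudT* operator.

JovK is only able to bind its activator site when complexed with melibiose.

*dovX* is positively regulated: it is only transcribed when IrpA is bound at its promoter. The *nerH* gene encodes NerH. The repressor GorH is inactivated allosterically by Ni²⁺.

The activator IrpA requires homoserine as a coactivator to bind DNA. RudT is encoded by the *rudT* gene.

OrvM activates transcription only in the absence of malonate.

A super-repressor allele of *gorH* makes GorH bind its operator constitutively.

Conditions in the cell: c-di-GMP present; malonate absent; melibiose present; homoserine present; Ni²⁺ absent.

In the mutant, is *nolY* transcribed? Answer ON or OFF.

OFF

Melibiose is present, so JovK is active.
Malonate is absent, so OrvM is active.
GorH is constitutively active in this strain.
With repressor GorH bound, *rudT* is not transcribed.
So RudT is not produced.
c-di-GMP is present, so LomR is inactive.
Required activator RudT is absent, so *nerH* is not transcribed.
So NerH is not produced.
Homoserine is present, so IrpA is active.
No repressor is bound and IrpA is active, so *dovX* is transcribed.
So DovX is produced and active.
With repressor DovX bound, *nolY* is not transcribed.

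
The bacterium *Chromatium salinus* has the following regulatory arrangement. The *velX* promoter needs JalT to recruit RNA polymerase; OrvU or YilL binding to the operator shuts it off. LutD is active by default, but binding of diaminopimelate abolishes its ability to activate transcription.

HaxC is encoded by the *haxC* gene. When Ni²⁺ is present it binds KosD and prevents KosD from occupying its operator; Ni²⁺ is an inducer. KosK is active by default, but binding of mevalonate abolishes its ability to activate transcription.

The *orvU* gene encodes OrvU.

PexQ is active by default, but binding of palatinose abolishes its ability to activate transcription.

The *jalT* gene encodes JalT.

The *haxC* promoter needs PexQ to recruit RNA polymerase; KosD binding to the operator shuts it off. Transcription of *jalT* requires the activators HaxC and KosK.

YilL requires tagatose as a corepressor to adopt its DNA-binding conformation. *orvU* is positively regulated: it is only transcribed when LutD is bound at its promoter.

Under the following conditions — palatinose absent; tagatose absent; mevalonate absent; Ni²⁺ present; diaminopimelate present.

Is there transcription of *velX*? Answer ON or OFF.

ON

Diaminopimelate is present, so LutD is inactive.
Required activator LutD is absent, so *orvU* is not transcribed.
So OrvU is not produced.
Ni²⁺ is present, so KosD is inactive.
Palatinose is absent, so PexQ is active.
No repressor is bound and PexQ is active, so *haxC* is transcribed.
So HaxC is produced and active.
Mevalonate is absent, so KosK is active.
No repressor is bound and HaxC and KosK are active, so *jalT* is transcribed.
So JalT is produced and active.
Tagatose is absent, so YilL is inactive.
No repressor is bound and JalT is active, so *velX* is transcribed.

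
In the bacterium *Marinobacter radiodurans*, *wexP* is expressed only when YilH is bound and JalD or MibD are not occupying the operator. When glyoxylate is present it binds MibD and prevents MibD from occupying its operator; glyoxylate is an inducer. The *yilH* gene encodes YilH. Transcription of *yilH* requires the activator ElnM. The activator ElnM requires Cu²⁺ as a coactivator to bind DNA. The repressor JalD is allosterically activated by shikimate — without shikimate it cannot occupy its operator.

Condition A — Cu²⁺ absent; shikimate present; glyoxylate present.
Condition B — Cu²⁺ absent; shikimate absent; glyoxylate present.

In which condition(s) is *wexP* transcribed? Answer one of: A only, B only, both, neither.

neither

Condition A:
Cu²⁺ is absent, so ElnM is inactive.
Required activator ElnM is absent, so *yilH* is not transcribed.
So YilH is not produced.
Shikimate is present, so JalD is active.
Glyoxylate is present, so MibD is inactive.
With repressor JalD bound, *wexP* is not transcribed.
→ *wexP* is OFF in A.
Condition B:
Cu²⁺ is absent, so ElnM is inactive.
Required activator ElnM is absent, so *yilH* is not transcribed.
So YilH is not produced.
Shikimate is absent, so JalD is inactive.
Glyoxylate is present, so MibD is inactive.
Required activator YilH is absent, so *wexP* is not transcribed.
→ *wexP* is OFF in B.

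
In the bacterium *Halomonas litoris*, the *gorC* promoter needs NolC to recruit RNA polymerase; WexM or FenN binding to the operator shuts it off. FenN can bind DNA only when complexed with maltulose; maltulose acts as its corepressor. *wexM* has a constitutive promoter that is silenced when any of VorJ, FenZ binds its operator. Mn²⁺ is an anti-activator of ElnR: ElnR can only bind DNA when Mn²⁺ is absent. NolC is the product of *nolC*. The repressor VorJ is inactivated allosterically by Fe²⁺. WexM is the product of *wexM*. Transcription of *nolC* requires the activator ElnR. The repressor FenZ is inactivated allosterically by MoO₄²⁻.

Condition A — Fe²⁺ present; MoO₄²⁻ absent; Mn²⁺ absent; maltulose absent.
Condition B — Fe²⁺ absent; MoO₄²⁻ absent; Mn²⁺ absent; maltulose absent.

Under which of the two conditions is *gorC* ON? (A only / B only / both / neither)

both

Condition A:
Fe²⁺ is present, so VorJ is inactive.
MoO₄²⁻ is absent, so FenZ is active.
With repressor FenZ bound, *wexM* is not transcribed.
So WexM is not produced.
Mn²⁺ is absent, so ElnR is active.
No repressor is bound and ElnR is active, so *nolC* is transcribed.
So NolC is produced and active.
Maltulose is absent, so FenN is inactive.
No repressor is bound and NolC is active, so *gorC* is transcribed.
→ *gorC* is ON in A.
Condition B:
Fe²⁺ is absent, so VorJ is active.
MoO₄²⁻ is absent, so FenZ is active.
With repressor VorJ bound, *wexM* is not transcribed.
So WexM is not produced.
Mn²⁺ is absent, so ElnR is active.
No repressor is bound and ElnR is active, so *nolC* is transcribed.
So NolC is produced and active.
Maltulose is absent, so FenN is inactive.
No repressor is bound and NolC is active, so *gorC* is transcribed.
→ *gorC* is ON in B.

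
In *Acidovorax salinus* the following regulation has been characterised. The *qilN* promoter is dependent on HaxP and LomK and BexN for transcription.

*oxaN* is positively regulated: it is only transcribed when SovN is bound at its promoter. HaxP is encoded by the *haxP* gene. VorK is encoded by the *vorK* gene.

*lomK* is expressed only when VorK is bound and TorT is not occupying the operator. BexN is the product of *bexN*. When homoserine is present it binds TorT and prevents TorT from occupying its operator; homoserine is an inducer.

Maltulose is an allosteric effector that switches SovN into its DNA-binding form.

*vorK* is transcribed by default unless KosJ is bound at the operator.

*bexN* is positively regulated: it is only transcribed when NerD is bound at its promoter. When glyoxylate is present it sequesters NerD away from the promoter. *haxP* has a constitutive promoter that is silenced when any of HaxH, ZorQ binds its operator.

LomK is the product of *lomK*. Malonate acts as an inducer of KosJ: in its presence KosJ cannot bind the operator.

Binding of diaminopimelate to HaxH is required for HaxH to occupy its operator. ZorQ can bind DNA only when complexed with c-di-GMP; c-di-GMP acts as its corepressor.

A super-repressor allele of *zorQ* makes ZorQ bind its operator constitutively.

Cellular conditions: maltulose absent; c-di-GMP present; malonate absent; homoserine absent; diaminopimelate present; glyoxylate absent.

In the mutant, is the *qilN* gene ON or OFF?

Diaminopimelate is present, so HaxH is active.
ZorQ is constitutively active in this strain.
With repressor HaxH bound, *haxP* is not transcribed.
So HaxP is not produced.
Homoserine is absent, so TorT is active.
Malonate is absent, so KosJ is active.
With repressor KosJ bound, *vorK* is not transcribed.
So VorK is not produced.
With repressor TorT bound, *lomK* is not transcribed.
So LomK is not produced.
Glyoxylate is absent, so NerD is active.
No repressor is bound and NerD is active, so *bexN* is transcribed.
So BexN is produced and active.
Required activator HaxP is absent, so *qilN* is not transcribed.

OFF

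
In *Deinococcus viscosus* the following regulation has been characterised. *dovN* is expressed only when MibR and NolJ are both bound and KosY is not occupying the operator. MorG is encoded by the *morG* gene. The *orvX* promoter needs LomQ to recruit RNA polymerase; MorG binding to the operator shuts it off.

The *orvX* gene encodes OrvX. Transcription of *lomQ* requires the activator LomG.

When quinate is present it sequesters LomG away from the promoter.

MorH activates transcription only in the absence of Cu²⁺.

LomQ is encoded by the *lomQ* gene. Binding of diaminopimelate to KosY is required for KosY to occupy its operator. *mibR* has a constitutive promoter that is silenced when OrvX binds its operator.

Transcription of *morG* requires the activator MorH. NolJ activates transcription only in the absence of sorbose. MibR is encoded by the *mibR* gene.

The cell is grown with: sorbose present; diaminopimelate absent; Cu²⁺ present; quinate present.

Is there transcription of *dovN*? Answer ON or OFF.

OFF

Cu²⁺ is present, so MorH is inactive.
Required activator MorH is absent, so *morG* is not transcribed.
So MorG is not produced.
Quinate is present, so LomG is inactive.
Required activator LomG is absent, so *lomQ* is not transcribed.
So LomQ is not produced.
Required activator LomQ is absent, so *orvX* is not transcribed.
So OrvX is not produced.
With no repressor bound, *mibR* is transcribed.
So MibR is produced and active.
Diaminopimelate is absent, so KosY is inactive.
Sorbose is present, so NolJ is inactive.
Required activator NolJ is absent, so *dovN* is not transcribed.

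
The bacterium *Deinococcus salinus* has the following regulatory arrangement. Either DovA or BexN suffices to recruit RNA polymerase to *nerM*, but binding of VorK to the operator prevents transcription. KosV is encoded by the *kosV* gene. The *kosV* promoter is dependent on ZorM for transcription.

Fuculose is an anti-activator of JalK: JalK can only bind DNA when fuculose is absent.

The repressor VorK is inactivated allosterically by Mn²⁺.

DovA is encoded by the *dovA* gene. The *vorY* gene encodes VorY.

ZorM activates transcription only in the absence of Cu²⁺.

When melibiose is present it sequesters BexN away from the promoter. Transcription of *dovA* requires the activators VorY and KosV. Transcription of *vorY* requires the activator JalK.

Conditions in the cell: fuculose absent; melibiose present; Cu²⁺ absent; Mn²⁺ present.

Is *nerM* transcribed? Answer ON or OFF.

ON

Fuculose is absent, so JalK is active.
No repressor is bound and JalK is active, so *vorY* is transcribed.
So VorY is produced and active.
Cu²⁺ is absent, so ZorM is active.
No repressor is bound and ZorM is active, so *kosV* is transcribed.
So KosV is produced and active.
No repressor is bound and VorY and KosV are active, so *dovA* is transcribed.
So DovA is produced and active.
Mn²⁺ is present, so VorK is inactive.
Melibiose is present, so BexN is inactive.
Activator DovA is present, so *nerM* is transcribed.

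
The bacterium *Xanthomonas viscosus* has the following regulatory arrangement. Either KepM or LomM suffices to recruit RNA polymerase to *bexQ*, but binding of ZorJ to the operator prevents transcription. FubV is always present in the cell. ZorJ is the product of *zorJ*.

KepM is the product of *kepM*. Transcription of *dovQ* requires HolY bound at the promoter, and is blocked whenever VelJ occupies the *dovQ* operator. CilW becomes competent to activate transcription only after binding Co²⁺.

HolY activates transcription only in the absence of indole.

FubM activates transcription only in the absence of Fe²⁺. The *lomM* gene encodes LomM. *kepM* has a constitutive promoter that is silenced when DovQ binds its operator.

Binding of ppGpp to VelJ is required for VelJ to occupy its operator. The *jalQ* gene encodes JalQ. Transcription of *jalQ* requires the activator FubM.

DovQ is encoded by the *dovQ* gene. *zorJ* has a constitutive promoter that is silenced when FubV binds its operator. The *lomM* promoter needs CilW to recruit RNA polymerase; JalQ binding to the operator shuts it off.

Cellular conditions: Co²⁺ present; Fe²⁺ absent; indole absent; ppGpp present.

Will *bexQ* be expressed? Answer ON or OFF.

ppGpp is present, so VelJ is active.
Indole is absent, so HolY is active.
With repressor VelJ bound, *dovQ* is not transcribed.
So DovQ is not produced.
With no repressor bound, *kepM* is transcribed.
So KepM is produced and active.
FubV is produced constitutively and is active.
With repressor FubV bound, *zorJ* is not transcribed.
So ZorJ is not produced.
Fe²⁺ is absent, so FubM is active.
No repressor is bound and FubM is active, so *jalQ* is transcribed.
So JalQ is produced and active.
Co²⁺ is present, so CilW is active.
With repressor JalQ bound, *lomM* is not transcribed.
So LomM is not produced.
Activator KepM is present, so *bexQ* is transcribed.

ON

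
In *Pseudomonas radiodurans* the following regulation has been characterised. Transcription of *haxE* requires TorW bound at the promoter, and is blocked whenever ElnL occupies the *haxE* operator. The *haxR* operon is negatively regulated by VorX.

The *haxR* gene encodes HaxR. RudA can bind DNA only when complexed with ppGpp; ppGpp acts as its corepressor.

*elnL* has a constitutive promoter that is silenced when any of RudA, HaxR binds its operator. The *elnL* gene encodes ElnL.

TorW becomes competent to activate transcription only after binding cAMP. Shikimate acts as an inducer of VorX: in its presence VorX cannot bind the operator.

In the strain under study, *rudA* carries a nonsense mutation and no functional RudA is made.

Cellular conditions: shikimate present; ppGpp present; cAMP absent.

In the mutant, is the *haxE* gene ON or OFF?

OFF

cAMP is absent, so TorW is inactive.
RudA is non-functional in this strain, so it has no effect.
Shikimate is present, so VorX is inactive.
With no repressor bound, *haxR* is transcribed.
So HaxR is produced and active.
With repressor HaxR bound, *elnL* is not transcribed.
So ElnL is not produced.
Required activator TorW is absent, so *haxE* is not transcribed.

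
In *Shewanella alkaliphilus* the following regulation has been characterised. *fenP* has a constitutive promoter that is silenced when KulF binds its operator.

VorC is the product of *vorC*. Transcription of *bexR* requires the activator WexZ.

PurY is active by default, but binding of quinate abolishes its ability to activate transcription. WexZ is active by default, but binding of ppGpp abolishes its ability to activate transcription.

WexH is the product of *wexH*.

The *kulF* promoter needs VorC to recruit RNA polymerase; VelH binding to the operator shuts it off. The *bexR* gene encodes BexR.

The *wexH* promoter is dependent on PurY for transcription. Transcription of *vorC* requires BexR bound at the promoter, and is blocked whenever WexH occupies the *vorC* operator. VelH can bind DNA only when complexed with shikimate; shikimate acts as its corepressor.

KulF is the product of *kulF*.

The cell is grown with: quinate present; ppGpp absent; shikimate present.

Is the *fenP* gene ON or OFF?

ON

Quinate is present, so PurY is inactive.
Required activator PurY is absent, so *wexH* is not transcribed.
So WexH is not produced.
ppGpp is absent, so WexZ is active.
No repressor is bound and WexZ is active, so *bexR* is transcribed.
So BexR is produced and active.
No repressor is bound and BexR is active, so *vorC* is transcribed.
So VorC is produced and active.
Shikimate is present, so VelH is active.
With repressor VelH bound, *kulF* is not transcribed.
So KulF is not produced.
With no repressor bound, *fenP* is transcribed.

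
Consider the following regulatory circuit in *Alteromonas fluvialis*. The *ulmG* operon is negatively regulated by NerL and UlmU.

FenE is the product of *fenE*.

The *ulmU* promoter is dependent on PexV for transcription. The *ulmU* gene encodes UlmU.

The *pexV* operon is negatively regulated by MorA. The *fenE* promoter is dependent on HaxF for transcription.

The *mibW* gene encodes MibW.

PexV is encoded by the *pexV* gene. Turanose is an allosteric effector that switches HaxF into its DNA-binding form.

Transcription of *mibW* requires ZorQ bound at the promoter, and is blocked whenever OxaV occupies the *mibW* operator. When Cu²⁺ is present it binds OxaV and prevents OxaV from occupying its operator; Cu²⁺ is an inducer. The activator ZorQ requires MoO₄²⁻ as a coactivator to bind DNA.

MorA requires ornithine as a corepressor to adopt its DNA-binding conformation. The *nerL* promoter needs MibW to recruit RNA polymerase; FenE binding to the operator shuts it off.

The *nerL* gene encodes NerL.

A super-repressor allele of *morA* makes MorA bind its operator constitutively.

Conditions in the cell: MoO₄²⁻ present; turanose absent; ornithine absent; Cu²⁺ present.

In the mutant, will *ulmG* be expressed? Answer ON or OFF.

OFF

MoO₄²⁻ is present, so ZorQ is active.
Cu²⁺ is present, so OxaV is inactive.
No repressor is bound and ZorQ is active, so *mibW* is transcribed.
So MibW is produced and active.
Turanose is absent, so HaxF is inactive.
Required activator HaxF is absent, so *fenE* is not transcribed.
So FenE is not produced.
No repressor is bound and MibW is active, so *nerL* is transcribed.
So NerL is produced and active.
MorA is constitutively active in this strain.
With repressor MorA bound, *pexV* is not transcribed.
So PexV is not produced.
Required activator PexV is absent, so *ulmU* is not transcribed.
So UlmU is not produced.
With repressor NerL bound, *ulmG* is not transcribed.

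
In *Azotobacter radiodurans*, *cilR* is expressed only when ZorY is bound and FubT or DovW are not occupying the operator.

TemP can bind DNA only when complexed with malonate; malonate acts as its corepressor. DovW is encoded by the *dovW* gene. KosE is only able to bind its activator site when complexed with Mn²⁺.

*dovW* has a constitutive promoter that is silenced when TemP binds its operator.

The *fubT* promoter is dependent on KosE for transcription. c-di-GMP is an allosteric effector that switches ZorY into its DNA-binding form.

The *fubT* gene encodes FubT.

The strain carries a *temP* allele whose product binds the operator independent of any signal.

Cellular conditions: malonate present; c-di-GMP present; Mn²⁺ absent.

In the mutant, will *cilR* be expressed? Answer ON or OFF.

c-di-GMP is present, so ZorY is active.
Mn²⁺ is absent, so KosE is inactive.
Required activator KosE is absent, so *fubT* is not transcribed.
So FubT is not produced.
TemP is constitutively active in this strain.
With repressor TemP bound, *dovW* is not transcribed.
So DovW is not produced.
No repressor is bound and ZorY is active, so *cilR* is transcribed.

ON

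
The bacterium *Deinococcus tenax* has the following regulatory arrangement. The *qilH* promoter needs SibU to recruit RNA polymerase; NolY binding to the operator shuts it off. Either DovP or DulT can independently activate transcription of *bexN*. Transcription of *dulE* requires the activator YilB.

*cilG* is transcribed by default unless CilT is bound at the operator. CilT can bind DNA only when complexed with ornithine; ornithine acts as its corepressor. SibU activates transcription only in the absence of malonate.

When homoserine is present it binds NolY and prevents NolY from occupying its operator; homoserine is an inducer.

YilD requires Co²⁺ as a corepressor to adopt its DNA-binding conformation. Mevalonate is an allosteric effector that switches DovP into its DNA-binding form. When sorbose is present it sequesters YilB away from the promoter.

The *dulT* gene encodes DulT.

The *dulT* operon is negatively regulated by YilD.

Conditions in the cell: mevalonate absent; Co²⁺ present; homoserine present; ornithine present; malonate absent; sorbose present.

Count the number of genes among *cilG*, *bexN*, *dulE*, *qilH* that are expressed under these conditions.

1

Ornithine is present, so CilT is active.
With repressor CilT bound, *cilG* is not transcribed.
→ *cilG* is OFF.
Mevalonate is absent, so DovP is inactive.
Co²⁺ is present, so YilD is active.
With repressor YilD bound, *dulT* is not transcribed.
So DulT is not produced.
No activator is available at the *bexN* promoter, so *bexN* is not transcribed.
→ *bexN* is OFF.
Sorbose is present, so YilB is inactive.
Required activator YilB is absent, so *dulE* is not transcribed.
→ *dulE* is OFF.
Malonate is absent, so SibU is active.
Homoserine is present, so NolY is inactive.
No repressor is bound and SibU is active, so *qilH* is transcribed.
→ *qilH* is ON.
1 of the 4 genes is transcribed.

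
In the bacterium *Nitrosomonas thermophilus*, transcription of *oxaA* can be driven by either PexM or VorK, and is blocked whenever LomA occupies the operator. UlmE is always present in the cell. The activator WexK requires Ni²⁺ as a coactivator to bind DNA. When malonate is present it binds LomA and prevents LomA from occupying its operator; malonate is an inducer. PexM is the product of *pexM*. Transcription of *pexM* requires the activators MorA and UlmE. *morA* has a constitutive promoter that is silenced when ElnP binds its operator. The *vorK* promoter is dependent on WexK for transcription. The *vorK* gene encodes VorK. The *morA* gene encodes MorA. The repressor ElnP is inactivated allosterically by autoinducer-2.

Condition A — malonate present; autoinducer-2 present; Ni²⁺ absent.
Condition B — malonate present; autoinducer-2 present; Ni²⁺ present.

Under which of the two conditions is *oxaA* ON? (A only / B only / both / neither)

both

Condition A:
Malonate is present, so LomA is inactive.
Autoinducer-2 is present, so ElnP is inactive.
With no repressor bound, *morA* is transcribed.
So MorA is produced and active.
UlmE is produced constitutively and is active.
No repressor is bound and MorA and UlmE are active, so *pexM* is transcribed.
So PexM is produced and active.
Ni²⁺ is absent, so WexK is inactive.
Required activator WexK is absent, so *vorK* is not transcribed.
So VorK is not produced.
Activator PexM is present, so *oxaA* is transcribed.
→ *oxaA* is ON in A.
Condition B:
Malonate is present, so LomA is inactive.
Autoinducer-2 is present, so ElnP is inactive.
With no repressor bound, *morA* is transcribed.
So MorA is produced and active.
UlmE is produced constitutively and is active.
No repressor is bound and MorA and UlmE are active, so *pexM* is transcribed.
So PexM is produced and active.
Ni²⁺ is present, so WexK is active.
No repressor is bound and WexK is active, so *vorK* is transcribed.
So VorK is produced and active.
Activator PexM is present, so *oxaA* is transcribed.
→ *oxaA* is ON in B.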